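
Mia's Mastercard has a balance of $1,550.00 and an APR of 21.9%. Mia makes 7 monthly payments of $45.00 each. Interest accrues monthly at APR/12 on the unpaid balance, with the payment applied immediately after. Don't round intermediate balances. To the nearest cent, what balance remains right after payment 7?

$1,426.41

Monthly rate r = 21.9%/12 = 1.825% = 0.01825.
Each month: B ← B·(1+r) − $45.00.
Month 1: interest $28.29; balance after payment $1,533.29.
Month 2: interest $27.98; balance after payment $1,516.27.
Month 3: interest $27.67; balance after payment $1,498.94.
Month 4: interest $27.36; balance after payment $1,481.30.
Month 5: interest $27.03; balance after payment $1,463.33.
Month 6: interest $26.71; balance after payment $1,445.04.
Month 7: interest $26.37; balance after payment $1,426.41.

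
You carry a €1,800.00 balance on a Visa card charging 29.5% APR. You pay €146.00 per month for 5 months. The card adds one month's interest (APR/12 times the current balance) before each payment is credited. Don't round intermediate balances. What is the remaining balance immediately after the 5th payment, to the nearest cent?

€1,265.61

Monthly rate r = 29.5%/12 = 2.45833% = 0.0245833.
Each month: B ← B·(1+r) − €146.00.
Month 1: interest €44.25; balance after payment €1,698.25.
Month 2: interest €41.75; balance after payment €1,594.00.
Month 3: interest €39.19; balance after payment €1,487.18.
Month 4: interest €36.56; balance after payment €1,377.74.
Month 5: interest €33.87; balance after payment €1,265.61.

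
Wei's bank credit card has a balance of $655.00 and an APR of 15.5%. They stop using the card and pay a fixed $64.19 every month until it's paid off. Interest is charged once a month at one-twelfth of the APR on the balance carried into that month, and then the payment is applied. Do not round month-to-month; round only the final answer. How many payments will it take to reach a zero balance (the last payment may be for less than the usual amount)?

Monthly rate r = 15.5%/12 = 1.29167% = 0.0129167.
Recurrence: B ← B·(1+r) − $64.19.
Month 1: interest $8.46; balance after payment $599.27.
Month 2: interest $7.74; balance after payment $542.82.
Closed form: n = −ln(1 − rB₀/P)/ln(1+r) = −ln(0.8682)/ln(1.01292) ≈ 11.013, so the balance reaches zero during payment 12.

12 payments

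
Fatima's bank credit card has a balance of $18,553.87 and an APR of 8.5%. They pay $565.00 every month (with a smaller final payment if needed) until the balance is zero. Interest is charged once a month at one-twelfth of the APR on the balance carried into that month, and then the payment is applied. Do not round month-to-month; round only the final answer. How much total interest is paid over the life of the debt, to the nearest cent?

$2,639.59

Monthly rate r = 8.5%/12 = 0.708333% = 0.00708333.
Payoff takes n = ⌈−ln(1 − rB₀/P)/ln(1+r)⌉ = ⌈37.510⌉ = 38 payments; the last is $288.46.
Total paid = 37·$565.00 + $288.46 = $21,193.46.
Total interest = total paid − principal = $21,193.46 − $18,553.87 = $2,639.59.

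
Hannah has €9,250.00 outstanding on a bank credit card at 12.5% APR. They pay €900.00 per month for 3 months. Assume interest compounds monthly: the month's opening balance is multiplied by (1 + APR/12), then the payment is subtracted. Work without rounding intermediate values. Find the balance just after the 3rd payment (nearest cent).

Monthly rate r = 12.5%/12 = 1.04167% = 0.0104167.
Each month: B ← B·(1+r) − €900.00.
Month 1: interest €96.35; balance after payment €8,446.35.
Month 2: interest €87.98; balance after payment €7,634.34.
Month 3: interest €79.52; balance after payment €6,813.86.

€6,813.86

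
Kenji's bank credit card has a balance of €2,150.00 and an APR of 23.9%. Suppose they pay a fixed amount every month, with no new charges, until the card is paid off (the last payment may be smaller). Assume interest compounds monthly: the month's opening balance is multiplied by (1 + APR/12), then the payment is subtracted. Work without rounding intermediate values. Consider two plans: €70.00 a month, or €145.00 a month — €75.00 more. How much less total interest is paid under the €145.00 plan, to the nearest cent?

Monthly rate r = 23.9%/12 = 1.99167% = 0.0199167.
At €70.00/mo: n = ⌈−ln(1 − rB₀/P)/ln(1+r)⌉ = 48 payments (last €68.03); total interest = total paid − €2,150.00 = €1,208.03.
At €145.00/mo: 18 payments (last €108.72); total interest €423.72.
Interest saved = €1,208.03 − €423.72 = €784.31.

€784.31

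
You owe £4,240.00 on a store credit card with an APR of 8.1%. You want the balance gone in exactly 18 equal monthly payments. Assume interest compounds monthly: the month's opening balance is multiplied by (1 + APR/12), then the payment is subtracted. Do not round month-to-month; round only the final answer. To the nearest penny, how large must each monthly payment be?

£250.95

Monthly rate r = 8.1%/12 = 0.675% = 0.00675.
Level-payment amortization: P = B₀·r / (1 − (1+r)^(−n)) = 4240.00·0.00675 / (1 − 1.00675^(−18)).
Denominator 1 − (1+r)^(−18) = 0.114047351.
P = 28.62 / 0.114047351 ≈ 250.95.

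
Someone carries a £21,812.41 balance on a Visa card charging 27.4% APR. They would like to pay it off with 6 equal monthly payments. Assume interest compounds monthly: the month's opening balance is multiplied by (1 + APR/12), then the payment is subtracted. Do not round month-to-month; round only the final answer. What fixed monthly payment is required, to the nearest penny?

Monthly rate r = 27.4%/12 = 2.28333% = 0.0228333.
Level-payment amortization: P = B₀·r / (1 − (1+r)^(−n)) = 21812.41·0.0228333 / (1 − 1.02283^(−6)).
Denominator 1 − (1+r)^(−6) = 0.126685316.
P = 498.05 / 0.126685316 ≈ 3931.40.

£3,931.40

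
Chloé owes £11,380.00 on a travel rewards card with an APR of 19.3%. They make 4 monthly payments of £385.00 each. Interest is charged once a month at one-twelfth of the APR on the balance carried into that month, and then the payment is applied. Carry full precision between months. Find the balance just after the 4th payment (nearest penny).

Monthly rate r = 19.3%/12 = 1.60833% = 0.0160833.
Each month: B ← B·(1+r) − £385.00.
Month 1: interest £183.03; balance after payment £11,178.03.
Month 2: interest £179.78; balance after payment £10,972.81.
Month 3: interest £176.48; balance after payment £10,764.29.
Month 4: interest £173.13; balance after payment £10,552.41.

£10,552.41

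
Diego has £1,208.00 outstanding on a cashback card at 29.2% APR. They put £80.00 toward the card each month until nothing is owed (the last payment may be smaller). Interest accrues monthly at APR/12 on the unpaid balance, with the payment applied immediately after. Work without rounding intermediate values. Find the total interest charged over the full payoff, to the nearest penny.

£315.94

Monthly rate r = 29.2%/12 = 2.43333% = 0.0243333.
Payoff takes n = ⌈−ln(1 − rB₀/P)/ln(1+r)⌉ = ⌈19.049⌉ = 20 payments; the last is £3.94.
Total paid = 19·£80.00 + £3.94 = £1,523.94.
Total interest = total paid − principal = £1,523.94 − £1,208.00 = £315.94.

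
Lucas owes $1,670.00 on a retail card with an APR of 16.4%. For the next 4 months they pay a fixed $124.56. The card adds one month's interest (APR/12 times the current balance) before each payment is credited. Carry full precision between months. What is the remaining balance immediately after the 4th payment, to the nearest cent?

Monthly rate r = 16.4%/12 = 1.36667% = 0.0136667.
Each month: B ← B·(1+r) − $124.56.
Month 1: interest $22.82; balance after payment $1,568.26.
Month 2: interest $21.43; balance after payment $1,465.14.
Month 3: interest $20.02; balance after payment $1,360.60.
Month 4: interest $18.59; balance after payment $1,254.63.

$1,254.63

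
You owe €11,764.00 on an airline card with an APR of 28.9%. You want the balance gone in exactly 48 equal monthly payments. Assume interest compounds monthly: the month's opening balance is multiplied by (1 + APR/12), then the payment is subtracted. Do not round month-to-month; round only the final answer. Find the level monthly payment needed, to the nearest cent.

€416.08

Monthly rate r = 28.9%/12 = 2.40833% = 0.0240833.
Level-payment amortization: P = B₀·r / (1 − (1+r)^(−n)) = 11764.00·0.0240833 / (1 − 1.02408^(−48)).
Denominator 1 − (1+r)^(−48) = 0.680915515.
P = 283.316 / 0.680915515 ≈ 416.08.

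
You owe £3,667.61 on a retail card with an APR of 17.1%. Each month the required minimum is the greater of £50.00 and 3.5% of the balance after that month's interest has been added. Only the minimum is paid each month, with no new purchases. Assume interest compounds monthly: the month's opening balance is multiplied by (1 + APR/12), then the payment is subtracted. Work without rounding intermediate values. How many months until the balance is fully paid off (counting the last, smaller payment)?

Monthly rate r = 17.1%/12 = 1.425% = 0.01425.
While 3.5% of the post-interest balance exceeds £50.00, each month B ← (B·(1+r))·(1 − 0.035), i.e. B shrinks by the factor (1+r)·0.965 = 0.97875.
This holds for months 1–45. Entering month 46 the balance is £1,395.20; 3.5% of the post-interest balance is now below £50.00, so the flat £50.00 minimum applies from here.
From month 46 a fixed £50.00 at rate r clears £1,395.20 in 36 more payments. Total: 45 + 36 = 81 months.

81 months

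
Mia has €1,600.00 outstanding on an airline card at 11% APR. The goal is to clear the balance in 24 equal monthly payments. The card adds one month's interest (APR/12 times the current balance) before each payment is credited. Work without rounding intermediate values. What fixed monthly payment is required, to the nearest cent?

Monthly rate r = 11%/12 = 0.916667% = 0.00916667.
Level-payment amortization: P = B₀·r / (1 − (1+r)^(−n)) = 1600.00·0.00916667 / (1 − 1.00917^(−24)).
Denominator 1 − (1+r)^(−24) = 0.196676504.
P = 14.6667 / 0.196676504 ≈ 74.57.

€74.57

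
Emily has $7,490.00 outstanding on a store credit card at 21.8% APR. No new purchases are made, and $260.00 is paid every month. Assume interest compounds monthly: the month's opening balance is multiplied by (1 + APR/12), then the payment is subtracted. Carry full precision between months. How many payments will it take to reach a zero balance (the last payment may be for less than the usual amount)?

42 payments

Monthly rate r = 21.8%/12 = 1.81667% = 0.0181667.
Recurrence: B ← B·(1+r) − $260.00.
Month 1: interest $136.07; balance after payment $7,366.07.
Month 2: interest $133.82; balance after payment $7,239.89.
Closed form: n = −ln(1 − rB₀/P)/ln(1+r) = −ln(0.47666)/ln(1.01817) ≈ 41.156, so the balance reaches zero during payment 42.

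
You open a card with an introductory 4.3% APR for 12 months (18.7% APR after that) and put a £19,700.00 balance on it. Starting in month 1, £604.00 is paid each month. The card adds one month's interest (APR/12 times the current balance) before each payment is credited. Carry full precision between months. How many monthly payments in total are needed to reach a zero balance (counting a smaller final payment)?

Promo months 1–12 at r₀ = 4.3%/12 = 0.00358333; months 13+ at r₁ = 18.7%/12 = 0.0155833.
After month 12: iterate B ← B·(1+r₀) − £604.00 for 12 months → £13,171.43.
Then at r₁ with £604.00/mo: n₂ = −ln(1 − r₁·B/P)/ln(1+r₁) ≈ 26.85 → 27 more payments.

39 payments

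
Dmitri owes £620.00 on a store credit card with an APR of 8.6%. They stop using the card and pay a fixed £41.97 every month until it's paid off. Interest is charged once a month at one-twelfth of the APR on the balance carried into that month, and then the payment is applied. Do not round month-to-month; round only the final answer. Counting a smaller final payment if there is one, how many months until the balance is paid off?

16 months

Monthly rate r = 8.6%/12 = 0.716667% = 0.00716667.
Recurrence: B ← B·(1+r) − £41.97.
Month 1: interest £4.44; balance after payment £582.47.
Month 2: interest £4.17; balance after payment £544.68.
Closed form: n = −ln(1 − rB₀/P)/ln(1+r) = −ln(0.89413)/ln(1.00717) ≈ 15.670, so the balance reaches zero during payment 16.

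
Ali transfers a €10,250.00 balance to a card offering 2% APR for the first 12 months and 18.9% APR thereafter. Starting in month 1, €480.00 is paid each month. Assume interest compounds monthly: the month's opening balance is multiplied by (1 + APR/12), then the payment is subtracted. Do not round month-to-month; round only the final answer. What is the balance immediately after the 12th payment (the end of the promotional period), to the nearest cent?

€4,643.80

Promo months 1–12 at r₀ = 2%/12 = 0.00166667; months 13+ at r₁ = 18.9%/12 = 0.01575.
After month 12: iterate B ← B·(1+r₀) − €480.00 for 12 months → €4,643.80.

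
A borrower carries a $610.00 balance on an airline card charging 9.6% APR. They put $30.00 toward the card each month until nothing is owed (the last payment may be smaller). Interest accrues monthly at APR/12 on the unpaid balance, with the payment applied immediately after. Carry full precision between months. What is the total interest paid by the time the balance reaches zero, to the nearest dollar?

$58

Monthly rate r = 9.6%/12 = 0.8% = 0.008.
Payoff takes n = ⌈−ln(1 − rB₀/P)/ln(1+r)⌉ = ⌈22.280⌉ = 23 payments; the last is $8.43.
Total paid = 22·$30.00 + $8.43 = $668.43.
Total interest = total paid − principal = $668.43 − $610.00 = $58.43.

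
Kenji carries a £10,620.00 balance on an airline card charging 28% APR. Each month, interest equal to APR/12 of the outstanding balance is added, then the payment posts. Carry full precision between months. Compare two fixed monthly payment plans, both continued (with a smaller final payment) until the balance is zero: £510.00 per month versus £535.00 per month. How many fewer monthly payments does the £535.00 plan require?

Monthly rate r = 28%/12 = 2.33333% = 0.0233333.
At £510.00/mo: n = ⌈−ln(1 − rB₀/P)/ln(1+r)⌉ = 29 payments (last £431.40); total interest = total paid − £10,620.00 = £4,091.40.
At £535.00/mo: 27 payments (last £519.53); total interest £3,809.53.
Payments saved = 29 − 27 = 2.

2 fewer payments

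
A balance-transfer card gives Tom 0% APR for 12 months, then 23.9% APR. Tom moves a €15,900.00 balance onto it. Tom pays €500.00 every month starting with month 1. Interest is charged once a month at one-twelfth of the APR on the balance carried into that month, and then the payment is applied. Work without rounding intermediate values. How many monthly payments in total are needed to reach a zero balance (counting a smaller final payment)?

Promo months 1–12 at r₀ = 0%/12 = 0; months 13+ at r₁ = 23.9%/12 = 0.0199167.
After month 12 (no interest yet): B = €15,900.00 − 12·€500.00 = €9,900.00.
Then at r₁ with €500.00/mo: n₂ = −ln(1 − r₁·B/P)/ln(1+r₁) ≈ 25.43 → 26 more payments.

38 months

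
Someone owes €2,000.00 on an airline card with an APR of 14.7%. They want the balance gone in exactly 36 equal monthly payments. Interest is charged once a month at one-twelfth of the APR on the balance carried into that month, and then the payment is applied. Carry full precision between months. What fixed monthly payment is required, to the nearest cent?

€69.04

Monthly rate r = 14.7%/12 = 1.225% = 0.01225.
Level-payment amortization: P = B₀·r / (1 − (1+r)^(−n)) = 2000.00·0.01225 / (1 − 1.01225^(−36)).
Denominator 1 − (1+r)^(−36) = 0.354881162.
P = 24.5 / 0.354881162 ≈ 69.04.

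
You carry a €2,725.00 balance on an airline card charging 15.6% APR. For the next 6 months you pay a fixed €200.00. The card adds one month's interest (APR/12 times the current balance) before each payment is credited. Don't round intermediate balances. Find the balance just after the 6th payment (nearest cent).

Monthly rate r = 15.6%/12 = 1.3% = 0.013.
Each month: B ← B·(1+r) − €200.00.
Month 1: interest €35.42; balance after payment €2,560.43.
Month 2: interest €33.29; balance after payment €2,393.71.
Month 3: interest €31.12; balance after payment €2,224.83.
Month 4: interest €28.92; balance after payment €2,053.75.
Month 5: interest €26.70; balance after payment €1,880.45.
Month 6: interest €24.45; balance after payment €1,704.90.

€1,704.90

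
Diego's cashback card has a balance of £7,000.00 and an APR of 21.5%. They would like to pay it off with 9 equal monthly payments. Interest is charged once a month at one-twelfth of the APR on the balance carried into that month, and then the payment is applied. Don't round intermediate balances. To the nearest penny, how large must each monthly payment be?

Monthly rate r = 21.5%/12 = 1.79167% = 0.0179167.
Level-payment amortization: P = B₀·r / (1 − (1+r)^(−n)) = 7000.00·0.0179167 / (1 − 1.01792^(−9)).
Denominator 1 − (1+r)^(−9) = 0.147704937.
P = 125.417 / 0.147704937 ≈ 849.10.

£849.10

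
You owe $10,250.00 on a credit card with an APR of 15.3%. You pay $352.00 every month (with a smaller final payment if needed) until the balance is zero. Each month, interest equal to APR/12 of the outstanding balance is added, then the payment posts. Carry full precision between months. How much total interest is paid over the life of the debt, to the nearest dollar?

$2,644

Monthly rate r = 15.3%/12 = 1.275% = 0.01275.
Payoff takes n = ⌈−ln(1 − rB₀/P)/ln(1+r)⌉ = ⌈36.628⌉ = 37 payments; the last is $221.59.
Total paid = 36·$352.00 + $221.59 = $12,893.59.
Total interest = total paid − principal = $12,893.59 − $10,250.00 = $2,643.59.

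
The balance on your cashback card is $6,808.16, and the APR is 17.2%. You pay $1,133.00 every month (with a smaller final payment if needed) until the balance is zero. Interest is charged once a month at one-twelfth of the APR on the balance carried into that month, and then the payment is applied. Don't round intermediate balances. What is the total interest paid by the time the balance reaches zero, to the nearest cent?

Monthly rate r = 17.2%/12 = 1.43333% = 0.0143333.
Payoff takes n = ⌈−ln(1 − rB₀/P)/ln(1+r)⌉ = ⌈6.329⌉ = 7 payments; the last is $374.03.
Total paid = 6·$1,133.00 + $374.03 = $7,172.03.
Total interest = total paid − principal = $7,172.03 − $6,808.16 = $363.87.

$363.87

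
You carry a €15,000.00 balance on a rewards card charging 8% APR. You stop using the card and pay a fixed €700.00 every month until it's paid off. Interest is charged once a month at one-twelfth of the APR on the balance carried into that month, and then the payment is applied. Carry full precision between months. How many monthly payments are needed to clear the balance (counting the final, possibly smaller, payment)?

Monthly rate r = 8%/12 = 0.666667% = 0.00666667.
Recurrence: B ← B·(1+r) − €700.00.
Month 1: interest €100.00; balance after payment €14,400.00.
Month 2: interest €96.00; balance after payment €13,796.00.
Closed form: n = −ln(1 − rB₀/P)/ln(1+r) = −ln(0.85714)/ln(1.00667) ≈ 23.200, so the balance reaches zero during payment 24.

24 months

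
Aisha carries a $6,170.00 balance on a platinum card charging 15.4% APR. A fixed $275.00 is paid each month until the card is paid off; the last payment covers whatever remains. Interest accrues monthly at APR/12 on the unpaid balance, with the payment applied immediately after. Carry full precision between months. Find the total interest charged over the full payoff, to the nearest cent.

Monthly rate r = 15.4%/12 = 1.28333% = 0.0128333.
Payoff takes n = ⌈−ln(1 − rB₀/P)/ln(1+r)⌉ = ⌈26.631⌉ = 27 payments; the last is $173.80.
Total paid = 26·$275.00 + $173.80 = $7,323.80.
Total interest = total paid − principal = $7,323.80 − $6,170.00 = $1,153.80.

$1,153.80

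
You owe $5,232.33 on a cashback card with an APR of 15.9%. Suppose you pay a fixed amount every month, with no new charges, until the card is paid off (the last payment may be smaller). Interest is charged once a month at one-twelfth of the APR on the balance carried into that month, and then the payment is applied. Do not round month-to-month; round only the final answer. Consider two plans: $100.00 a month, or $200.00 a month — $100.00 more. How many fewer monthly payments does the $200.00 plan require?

57 fewer payments

Monthly rate r = 15.9%/12 = 1.325% = 0.01325.
At $100.00/mo: n = ⌈−ln(1 − rB₀/P)/ln(1+r)⌉ = 90 payments (last $78.56); total interest = total paid − $5,232.33 = $3,746.23.
At $200.00/mo: 33 payments (last $67.36); total interest $1,235.03.
Payments saved = 90 − 33 = 57.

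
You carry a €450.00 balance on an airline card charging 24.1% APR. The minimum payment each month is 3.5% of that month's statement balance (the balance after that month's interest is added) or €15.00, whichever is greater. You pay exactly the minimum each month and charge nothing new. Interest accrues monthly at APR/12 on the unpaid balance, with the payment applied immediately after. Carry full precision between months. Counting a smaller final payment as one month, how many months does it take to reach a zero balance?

Monthly rate r = 24.1%/12 = 2.00833% = 0.0200833.
While 3.5% of the post-interest balance exceeds €15.00, each month B ← (B·(1+r))·(1 − 0.035), i.e. B shrinks by the factor (1+r)·0.965 = 0.98438.
This holds for months 1–5. Entering month 6 the balance is €415.94; 3.5% of the post-interest balance is now below €15.00, so the flat €15.00 minimum applies from here.
From month 6 a fixed €15.00 at rate r clears €415.94 in 41 more payments. Total: 5 + 41 = 46 months.

46 months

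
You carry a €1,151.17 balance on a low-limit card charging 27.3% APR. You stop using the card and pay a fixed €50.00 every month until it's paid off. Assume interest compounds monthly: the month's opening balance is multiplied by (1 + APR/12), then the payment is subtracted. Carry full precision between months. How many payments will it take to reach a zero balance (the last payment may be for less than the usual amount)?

Monthly rate r = 27.3%/12 = 2.275% = 0.02275.
Recurrence: B ← B·(1+r) − €50.00.
Month 1: interest €26.19; balance after payment €1,127.36.
Month 2: interest €25.65; balance after payment €1,103.01.
Closed form: n = −ln(1 − rB₀/P)/ln(1+r) = −ln(0.47622)/ln(1.02275) ≈ 32.980, so the balance reaches zero during payment 33.

33 payments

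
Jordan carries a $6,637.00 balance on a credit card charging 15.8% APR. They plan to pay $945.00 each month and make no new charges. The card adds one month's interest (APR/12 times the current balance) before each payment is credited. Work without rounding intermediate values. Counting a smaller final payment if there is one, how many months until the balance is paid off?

8 months

Monthly rate r = 15.8%/12 = 1.31667% = 0.0131667.
Recurrence: B ← B·(1+r) − $945.00.
Month 1: interest $87.39; balance after payment $5,779.39.
Month 2: interest $76.10; balance after payment $4,910.48.
Closed form: n = −ln(1 − rB₀/P)/ln(1+r) = −ln(0.90753)/ln(1.01317) ≈ 7.418, so the balance reaches zero during payment 8.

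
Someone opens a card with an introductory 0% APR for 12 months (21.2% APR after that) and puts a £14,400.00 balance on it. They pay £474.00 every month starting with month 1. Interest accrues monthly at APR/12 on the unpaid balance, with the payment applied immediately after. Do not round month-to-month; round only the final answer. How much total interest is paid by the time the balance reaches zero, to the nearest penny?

Promo months 1–12 at r₀ = 0%/12 = 0; months 13+ at r₁ = 21.2%/12 = 0.0176667.
After month 12 (no interest yet): B = £14,400.00 − 12·£474.00 = £8,712.00.
Then at r₁ with £474.00/mo: n₂ = −ln(1 − r₁·B/P)/ln(1+r₁) ≈ 22.42 → 23 more payments.
Total paid = 34·£474.00 + £199.63 = £16,315.63; interest = £16,315.63 − £14,400.00 = £1,915.63.

£1,915.63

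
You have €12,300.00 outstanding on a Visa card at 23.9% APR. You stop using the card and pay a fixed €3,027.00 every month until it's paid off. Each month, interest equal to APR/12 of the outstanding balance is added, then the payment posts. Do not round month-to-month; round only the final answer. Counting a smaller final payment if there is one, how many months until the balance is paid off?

Monthly rate r = 23.9%/12 = 1.99167% = 0.0199167.
Recurrence: B ← B·(1+r) − €3,027.00.
Month 1: interest €244.97; balance after payment €9,517.98.
Month 2: interest €189.57; balance after payment €6,680.54.
Month 3: interest €133.05; balance after payment €3,786.60.
Month 4: interest €75.42; balance after payment €835.01.
Month 5: interest €16.63; balance after payment €0.00.

5 months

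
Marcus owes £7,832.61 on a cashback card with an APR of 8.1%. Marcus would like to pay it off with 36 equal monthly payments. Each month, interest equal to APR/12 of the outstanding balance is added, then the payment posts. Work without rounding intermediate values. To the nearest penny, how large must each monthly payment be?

£245.81

Monthly rate r = 8.1%/12 = 0.675% = 0.00675.
Level-payment amortization: P = B₀·r / (1 − (1+r)^(−n)) = 7832.61·0.00675 / (1 − 1.00675^(−36)).
Denominator 1 − (1+r)^(−36) = 0.215087904.
P = 52.8701 / 0.215087904 ≈ 245.81.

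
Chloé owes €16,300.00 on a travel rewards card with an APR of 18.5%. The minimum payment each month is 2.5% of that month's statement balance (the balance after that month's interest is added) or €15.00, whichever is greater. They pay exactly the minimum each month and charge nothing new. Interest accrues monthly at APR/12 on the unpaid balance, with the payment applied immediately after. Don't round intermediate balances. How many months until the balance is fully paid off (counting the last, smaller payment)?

393 months

Monthly rate r = 18.5%/12 = 1.54167% = 0.0154167.
While 2.5% of the post-interest balance exceeds €15.00, each month B ← (B·(1+r))·(1 − 0.025), i.e. B shrinks by the factor (1+r)·0.975 = 0.99003.
This holds for months 1–332. Entering month 333 the balance is €585.63; 2.5% of the post-interest balance is now below €15.00, so the flat €15.00 minimum applies from here.
From month 333 a fixed €15.00 at rate r clears €585.63 in 61 more payments. Total: 332 + 61 = 393 months.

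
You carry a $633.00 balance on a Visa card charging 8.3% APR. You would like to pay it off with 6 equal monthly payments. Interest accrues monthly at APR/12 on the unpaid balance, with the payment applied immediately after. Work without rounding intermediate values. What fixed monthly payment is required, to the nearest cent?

$108.07

Monthly rate r = 8.3%/12 = 0.691667% = 0.00691667.
Level-payment amortization: P = B₀·r / (1 − (1+r)^(−n)) = 633.00·0.00691667 / (1 − 1.00692^(−6)).
Denominator 1 − (1+r)^(−6) = 0.0405135999.
P = 4.37825 / 0.0405135999 ≈ 108.07.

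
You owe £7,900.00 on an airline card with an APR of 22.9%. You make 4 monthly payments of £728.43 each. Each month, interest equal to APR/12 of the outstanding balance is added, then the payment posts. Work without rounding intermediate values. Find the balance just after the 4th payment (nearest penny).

Monthly rate r = 22.9%/12 = 1.90833% = 0.0190833.
Each month: B ← B·(1+r) − £728.43.
Month 1: interest £150.76; balance after payment £7,322.33.
Month 2: interest £139.73; balance after payment £6,733.63.
Month 3: interest £128.50; balance after payment £6,133.70.
Month 4: interest £117.05; balance after payment £5,522.32.

£5,522.32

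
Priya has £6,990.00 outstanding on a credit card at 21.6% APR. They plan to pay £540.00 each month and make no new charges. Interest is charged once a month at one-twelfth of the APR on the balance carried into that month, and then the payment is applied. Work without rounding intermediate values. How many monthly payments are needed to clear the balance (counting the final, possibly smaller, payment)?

Monthly rate r = 21.6%/12 = 1.8% = 0.018.
Recurrence: B ← B·(1+r) − £540.00.
Month 1: interest £125.82; balance after payment £6,575.82.
Month 2: interest £118.36; balance after payment £6,154.18.
Closed form: n = −ln(1 − rB₀/P)/ln(1+r) = −ln(0.767)/ln(1.018) ≈ 14.869, so the balance reaches zero during payment 15.

15 months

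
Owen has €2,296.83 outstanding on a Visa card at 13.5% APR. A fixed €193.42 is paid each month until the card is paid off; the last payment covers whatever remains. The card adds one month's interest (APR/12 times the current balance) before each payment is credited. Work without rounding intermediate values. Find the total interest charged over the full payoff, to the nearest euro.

€183

Monthly rate r = 13.5%/12 = 1.125% = 0.01125.
Payoff takes n = ⌈−ln(1 − rB₀/P)/ln(1+r)⌉ = ⌈12.818⌉ = 13 payments; the last is €158.41.
Total paid = 12·€193.42 + €158.41 = €2,479.45.
Total interest = total paid − principal = €2,479.45 − €2,296.83 = €182.62.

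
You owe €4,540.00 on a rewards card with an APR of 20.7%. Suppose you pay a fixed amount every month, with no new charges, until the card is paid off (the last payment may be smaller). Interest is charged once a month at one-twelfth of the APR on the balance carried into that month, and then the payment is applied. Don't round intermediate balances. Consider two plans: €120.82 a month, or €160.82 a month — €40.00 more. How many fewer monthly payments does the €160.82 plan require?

22 fewer payments

Monthly rate r = 20.7%/12 = 1.725% = 0.01725.
At €120.82/mo: n = ⌈−ln(1 − rB₀/P)/ln(1+r)⌉ = 62 payments (last €9.99); total interest = total paid − €4,540.00 = €2,840.01.
At €160.82/mo: 40 payments (last €3.92); total interest €1,735.90.
Payments saved = 62 − 40 = 22.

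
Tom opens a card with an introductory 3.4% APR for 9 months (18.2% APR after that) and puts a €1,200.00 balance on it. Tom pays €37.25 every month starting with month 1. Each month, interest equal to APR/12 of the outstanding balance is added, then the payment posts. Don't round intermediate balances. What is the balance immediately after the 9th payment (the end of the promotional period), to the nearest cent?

€891.87

Promo months 1–9 at r₀ = 3.4%/12 = 0.00283333; months 10+ at r₁ = 18.2%/12 = 0.0151667.
After month 9: iterate B ← B·(1+r₀) − €37.25 for 9 months → €891.87.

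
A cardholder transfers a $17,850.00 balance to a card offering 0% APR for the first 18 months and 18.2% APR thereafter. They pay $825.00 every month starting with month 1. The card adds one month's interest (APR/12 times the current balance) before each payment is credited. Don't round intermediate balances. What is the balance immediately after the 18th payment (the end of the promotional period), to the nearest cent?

Promo months 1–18 at r₀ = 0%/12 = 0; months 19+ at r₁ = 18.2%/12 = 0.0151667.
After month 18 (no interest yet): B = $17,850.00 − 18·$825.00 = $3,000.00.

$3,000.00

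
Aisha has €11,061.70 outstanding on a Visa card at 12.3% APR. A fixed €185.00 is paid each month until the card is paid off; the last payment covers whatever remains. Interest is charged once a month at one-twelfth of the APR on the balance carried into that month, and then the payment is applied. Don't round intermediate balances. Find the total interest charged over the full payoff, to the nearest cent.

€6,154.56

Monthly rate r = 12.3%/12 = 1.025% = 0.01025.
Payoff takes n = ⌈−ln(1 − rB₀/P)/ln(1+r)⌉ = ⌈93.061⌉ = 94 payments; the last is €11.26.
Total paid = 93·€185.00 + €11.26 = €17,216.26.
Total interest = total paid − principal = €17,216.26 − €11,061.70 = €6,154.56.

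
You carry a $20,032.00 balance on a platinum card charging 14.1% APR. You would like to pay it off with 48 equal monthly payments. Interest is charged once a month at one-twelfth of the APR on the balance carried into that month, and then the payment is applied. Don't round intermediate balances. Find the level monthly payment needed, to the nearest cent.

Monthly rate r = 14.1%/12 = 1.175% = 0.01175.
Level-payment amortization: P = B₀·r / (1 − (1+r)^(−n)) = 20032.00·0.01175 / (1 − 1.01175^(−48)).
Denominator 1 − (1+r)^(−48) = 0.429197623.
P = 235.376 / 0.429197623 ≈ 548.41.

$548.41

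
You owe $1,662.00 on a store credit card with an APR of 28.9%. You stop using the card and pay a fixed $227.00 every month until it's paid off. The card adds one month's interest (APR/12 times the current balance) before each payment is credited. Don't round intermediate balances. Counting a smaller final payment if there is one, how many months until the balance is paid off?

9 months

Monthly rate r = 28.9%/12 = 2.40833% = 0.0240833.
Recurrence: B ← B·(1+r) − $227.00.
Month 1: interest $40.03; balance after payment $1,475.03.
Month 2: interest $35.52; balance after payment $1,283.55.
Closed form: n = −ln(1 − rB₀/P)/ln(1+r) = −ln(0.82367)/ln(1.02408) ≈ 8.151, so the balance reaches zero during payment 9.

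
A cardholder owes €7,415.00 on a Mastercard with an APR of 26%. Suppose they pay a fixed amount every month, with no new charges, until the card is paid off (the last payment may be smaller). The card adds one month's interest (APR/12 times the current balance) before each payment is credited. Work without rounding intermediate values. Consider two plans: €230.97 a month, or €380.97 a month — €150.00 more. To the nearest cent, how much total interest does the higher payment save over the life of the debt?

€3,081.23

Monthly rate r = 26%/12 = 2.16667% = 0.0216667.
At €230.97/mo: n = ⌈−ln(1 − rB₀/P)/ln(1+r)⌉ = 56 payments (last €112.78); total interest = total paid − €7,415.00 = €5,401.13.
At €380.97/mo: 26 payments (last €210.65); total interest €2,319.90.
Interest saved = €5,401.13 − €2,319.90 = €3,081.23.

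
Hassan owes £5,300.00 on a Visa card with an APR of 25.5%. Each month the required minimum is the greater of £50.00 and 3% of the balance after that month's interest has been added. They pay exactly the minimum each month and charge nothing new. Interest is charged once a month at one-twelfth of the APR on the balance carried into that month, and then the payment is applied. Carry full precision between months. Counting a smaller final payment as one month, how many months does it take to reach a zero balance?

182 months

Monthly rate r = 25.5%/12 = 2.125% = 0.02125.
While 3% of the post-interest balance exceeds £50.00, each month B ← (B·(1+r))·(1 − 0.03), i.e. B shrinks by the factor (1+r)·0.97 = 0.99061.
This holds for months 1–125. Entering month 126 the balance is £1,630.24; 3% of the post-interest balance is now below £50.00, so the flat £50.00 minimum applies from here.
From month 126 a fixed £50.00 at rate r clears £1,630.24 in 57 more payments. Total: 125 + 57 = 182 months.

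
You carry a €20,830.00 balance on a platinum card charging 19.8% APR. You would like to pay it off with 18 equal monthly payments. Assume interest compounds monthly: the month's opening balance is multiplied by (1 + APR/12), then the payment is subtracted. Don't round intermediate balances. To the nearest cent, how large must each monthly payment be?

Monthly rate r = 19.8%/12 = 1.65% = 0.0165.
Level-payment amortization: P = B₀·r / (1 − (1+r)^(−n)) = 20830.00·0.0165 / (1 − 1.0165^(−18)).
Denominator 1 − (1+r)^(−18) = 0.255152942.
P = 343.695 / 0.255152942 ≈ 1347.02.

€1,347.02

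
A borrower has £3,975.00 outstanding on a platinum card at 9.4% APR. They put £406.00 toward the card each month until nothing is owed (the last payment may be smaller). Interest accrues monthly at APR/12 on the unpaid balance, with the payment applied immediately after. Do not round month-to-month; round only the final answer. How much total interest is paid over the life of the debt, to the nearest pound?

£177

Monthly rate r = 9.4%/12 = 0.783333% = 0.00783333.
Payoff takes n = ⌈−ln(1 − rB₀/P)/ln(1+r)⌉ = ⌈10.226⌉ = 11 payments; the last is £92.15.
Total paid = 10·£406.00 + £92.15 = £4,152.15.
Total interest = total paid − principal = £4,152.15 − £3,975.00 = £177.15.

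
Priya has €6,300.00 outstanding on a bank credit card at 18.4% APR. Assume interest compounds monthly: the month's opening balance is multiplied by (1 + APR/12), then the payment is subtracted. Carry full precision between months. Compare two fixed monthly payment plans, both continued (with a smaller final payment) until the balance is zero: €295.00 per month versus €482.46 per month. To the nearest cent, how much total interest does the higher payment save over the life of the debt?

Monthly rate r = 18.4%/12 = 1.53333% = 0.0153333.
At €295.00/mo: n = ⌈−ln(1 − rB₀/P)/ln(1+r)⌉ = 27 payments (last €20.48); total interest = total paid − €6,300.00 = €1,390.48.
At €482.46/mo: 15 payments (last €330.08); total interest €784.52.
Interest saved = €1,390.48 − €784.52 = €605.96.

€605.96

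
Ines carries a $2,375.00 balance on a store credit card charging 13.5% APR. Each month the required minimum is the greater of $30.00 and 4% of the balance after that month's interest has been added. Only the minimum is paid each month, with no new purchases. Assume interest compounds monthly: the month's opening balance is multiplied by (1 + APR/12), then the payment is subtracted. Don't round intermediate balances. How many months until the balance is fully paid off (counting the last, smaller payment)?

Monthly rate r = 13.5%/12 = 1.125% = 0.01125.
While 4% of the post-interest balance exceeds $30.00, each month B ← (B·(1+r))·(1 − 0.04), i.e. B shrinks by the factor (1+r)·0.96 = 0.9708.
This holds for months 1–40. Entering month 41 the balance is $725.86; 4% of the post-interest balance is now below $30.00, so the flat $30.00 minimum applies from here.
From month 41 a fixed $30.00 at rate r clears $725.86 in 29 more payments. Total: 40 + 29 = 69 months.

69 months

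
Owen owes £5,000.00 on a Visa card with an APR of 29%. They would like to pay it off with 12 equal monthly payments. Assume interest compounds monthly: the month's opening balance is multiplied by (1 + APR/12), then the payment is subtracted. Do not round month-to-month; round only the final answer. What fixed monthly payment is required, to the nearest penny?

Monthly rate r = 29%/12 = 2.41667% = 0.0241667.
Level-payment amortization: P = B₀·r / (1 − (1+r)^(−n)) = 5000.00·0.0241667 / (1 − 1.02417^(−12)).
Denominator 1 − (1+r)^(−12) = 0.24915143.
P = 120.833 / 0.24915143 ≈ 484.98.

£484.98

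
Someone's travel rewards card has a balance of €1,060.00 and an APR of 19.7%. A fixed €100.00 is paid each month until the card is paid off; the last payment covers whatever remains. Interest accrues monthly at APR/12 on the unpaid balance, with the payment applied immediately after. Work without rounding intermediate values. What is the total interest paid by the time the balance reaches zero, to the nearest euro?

€114

Monthly rate r = 19.7%/12 = 1.64167% = 0.0164167.
Payoff takes n = ⌈−ln(1 − rB₀/P)/ln(1+r)⌉ = ⌈11.741⌉ = 12 payments; the last is €74.24.
Total paid = 11·€100.00 + €74.24 = €1,174.24.
Total interest = total paid − principal = €1,174.24 − €1,060.00 = €114.24.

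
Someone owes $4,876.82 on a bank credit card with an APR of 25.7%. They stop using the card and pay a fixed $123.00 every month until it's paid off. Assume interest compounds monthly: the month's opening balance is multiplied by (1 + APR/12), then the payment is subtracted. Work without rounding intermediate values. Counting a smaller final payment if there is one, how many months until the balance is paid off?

90 payments

Monthly rate r = 25.7%/12 = 2.14167% = 0.0214167.
Recurrence: B ← B·(1+r) − $123.00.
Month 1: interest $104.45; balance after payment $4,858.27.
Month 2: interest $104.05; balance after payment $4,839.31.
Closed form: n = −ln(1 − rB₀/P)/ln(1+r) = −ln(0.15085)/ln(1.02142) ≈ 89.259, so the balance reaches zero during payment 90.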